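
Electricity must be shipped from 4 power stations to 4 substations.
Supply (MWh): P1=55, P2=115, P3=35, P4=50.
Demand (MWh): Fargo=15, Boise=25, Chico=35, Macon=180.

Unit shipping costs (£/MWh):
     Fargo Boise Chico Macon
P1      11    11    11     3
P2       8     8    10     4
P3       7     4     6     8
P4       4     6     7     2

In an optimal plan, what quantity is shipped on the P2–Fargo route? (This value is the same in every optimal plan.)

Optimal shipments:
  P1–Macon: 55 × £3 = £165
  P2–Macon: 115 × £4 = £460
  P3–Boise: 25 × £4 = £100
  P3–Chico: 10 × £6 = £60
  P4–Fargo: 15 × £4 = £60
  P4–Chico: 25 × £7 = £175
  P4–Macon: 10 × £2 = £20
Total cost = £1040.
The route P2→Fargo is not used.

0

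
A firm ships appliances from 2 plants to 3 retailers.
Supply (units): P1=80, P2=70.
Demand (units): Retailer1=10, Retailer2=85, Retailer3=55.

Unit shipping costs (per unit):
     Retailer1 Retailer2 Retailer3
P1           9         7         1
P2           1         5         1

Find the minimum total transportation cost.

A cheapest plan:
  P1–Retailer2: 25 × 7 = 175
  P1–Retailer3: 55 × 1 = 55
  P2–Retailer1: 10 × 1 = 10
  P2–Retailer2: 60 × 5 = 300
Total = 175 + 55 + 10 + 300 = 540.

540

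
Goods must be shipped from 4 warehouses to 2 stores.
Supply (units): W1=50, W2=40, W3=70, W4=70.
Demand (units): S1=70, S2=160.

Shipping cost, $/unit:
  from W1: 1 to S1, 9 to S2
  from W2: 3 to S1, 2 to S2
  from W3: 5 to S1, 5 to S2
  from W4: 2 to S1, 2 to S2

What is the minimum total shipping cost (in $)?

A cheapest plan:
  W1–S1: 50 × $1 = $50
  W2–S2: 40 × $2 = $80
  W3–S1: 20 × $5 = $100
  W3–S2: 50 × $5 = $250
  W4–S2: 70 × $2 = $140
Total = 50 + 80 + 100 + 250 + 140 = $620.

620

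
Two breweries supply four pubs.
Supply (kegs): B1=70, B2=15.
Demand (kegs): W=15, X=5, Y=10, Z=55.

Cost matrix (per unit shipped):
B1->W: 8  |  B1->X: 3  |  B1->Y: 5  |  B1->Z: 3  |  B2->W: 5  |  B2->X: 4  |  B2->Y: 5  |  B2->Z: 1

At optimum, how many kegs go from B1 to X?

The minimum-cost plan:
  B1->X: 5 × 3 = 15
  B1->Y: 10 × 5 = 50
  B1->Z: 55 × 3 = 165
  B2->W: 15 × 5 = 75
Total cost = 305.
So B1→X carries 5 kegs.

5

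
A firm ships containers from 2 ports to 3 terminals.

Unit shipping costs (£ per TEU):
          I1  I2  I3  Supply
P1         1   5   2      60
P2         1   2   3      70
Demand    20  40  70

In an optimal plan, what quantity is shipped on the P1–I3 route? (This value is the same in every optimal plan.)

Solving gives:
  P1 to I3: 60 × £2 = £120
  P2 to I1: 20 × £1 = £20
  P2 to I2: 40 × £2 = £80
  P2 to I3: 10 × £3 = £30
Total cost = £250.
So P1→I3 carries 60 TEU.

60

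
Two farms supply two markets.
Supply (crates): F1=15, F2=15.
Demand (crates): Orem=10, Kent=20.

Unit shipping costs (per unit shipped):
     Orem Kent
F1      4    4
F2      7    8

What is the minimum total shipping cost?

An optimal shipping plan:
  F1->Kent: 15 × 4 = 60
  F2->Orem: 10 × 7 = 70
  F2->Kent: 5 × 8 = 40
Total = 60 + 70 + 40 = 170.

170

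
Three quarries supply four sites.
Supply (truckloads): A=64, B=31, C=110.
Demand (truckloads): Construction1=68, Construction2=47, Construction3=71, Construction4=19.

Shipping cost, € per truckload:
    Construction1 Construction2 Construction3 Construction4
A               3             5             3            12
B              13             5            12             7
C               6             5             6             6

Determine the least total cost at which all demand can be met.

991

One minimum-cost allocation:
  A–Construction3: 64 × €3 = €192
  B–Construction2: 31 × €5 = €155
  C–Construction1: 68 × €6 = €408
  C–Construction2: 16 × €5 = €80
  C–Construction3: 7 × €6 = €42
  C–Construction4: 19 × €6 = €114
Total = 192 + 155 + 408 + 80 + 42 + 114 = €991.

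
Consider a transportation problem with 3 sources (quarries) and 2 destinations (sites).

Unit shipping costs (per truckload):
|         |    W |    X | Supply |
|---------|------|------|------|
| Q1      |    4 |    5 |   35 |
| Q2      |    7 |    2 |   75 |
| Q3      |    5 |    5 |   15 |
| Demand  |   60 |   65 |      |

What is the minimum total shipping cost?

415

An optimal shipping plan:
  Q1–W: 35 × 4 = 140
  Q2–W: 10 × 7 = 70
  Q2–X: 65 × 2 = 130
  Q3–W: 15 × 5 = 75
Total = 140 + 70 + 130 + 75 = 415.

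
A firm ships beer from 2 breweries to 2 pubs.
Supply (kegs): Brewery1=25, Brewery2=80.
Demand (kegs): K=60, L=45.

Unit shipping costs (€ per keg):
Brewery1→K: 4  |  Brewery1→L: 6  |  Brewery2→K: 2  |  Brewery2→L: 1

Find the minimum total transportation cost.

215

Optimal allocation:
  Brewery1–K: 25 × €4 = €100
  Brewery2–K: 35 × €2 = €70
  Brewery2–L: 45 × €1 = €45
Total = 100 + 70 + 45 = €215.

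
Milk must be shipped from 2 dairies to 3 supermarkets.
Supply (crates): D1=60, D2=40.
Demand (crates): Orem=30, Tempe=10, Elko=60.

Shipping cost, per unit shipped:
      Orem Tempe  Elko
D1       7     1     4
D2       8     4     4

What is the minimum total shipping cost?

460

A cheapest plan:
  D1→Orem: 30 × 7 = 210
  D1→Tempe: 10 × 1 = 10
  D1→Elko: 20 × 4 = 80
  D2→Elko: 40 × 4 = 160
Total = 210 + 10 + 80 + 160 = 460.
(Supply check: D1 ships 60; D2 ships 40.)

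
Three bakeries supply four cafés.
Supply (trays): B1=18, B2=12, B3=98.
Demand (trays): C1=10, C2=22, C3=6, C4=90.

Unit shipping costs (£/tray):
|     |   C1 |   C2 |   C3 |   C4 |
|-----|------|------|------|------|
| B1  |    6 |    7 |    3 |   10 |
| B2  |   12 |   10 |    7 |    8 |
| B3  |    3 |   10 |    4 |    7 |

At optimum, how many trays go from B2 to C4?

Solving gives:
  B1–C2: 18 × £7 = £126
  B2–C2: 4 × £10 = £40
  B2–C4: 8 × £8 = £64
  B3–C1: 10 × £3 = £30
  B3–C3: 6 × £4 = £24
  B3–C4: 82 × £7 = £574
Total cost = £858.
So B2→C4 carries 8 trays.

8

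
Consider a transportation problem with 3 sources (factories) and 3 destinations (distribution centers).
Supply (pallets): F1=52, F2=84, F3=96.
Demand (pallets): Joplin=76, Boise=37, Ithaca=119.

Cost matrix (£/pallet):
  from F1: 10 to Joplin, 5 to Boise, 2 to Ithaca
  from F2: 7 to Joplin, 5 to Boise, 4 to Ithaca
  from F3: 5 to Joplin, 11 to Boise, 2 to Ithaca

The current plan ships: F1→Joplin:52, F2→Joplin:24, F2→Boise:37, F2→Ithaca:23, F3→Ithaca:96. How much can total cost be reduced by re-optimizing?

Current plan cost = 52·10 + 24·7 + 37·5 + 23·4 + 96·2 = £1157.
Optimal plan:
  F1 to Ithaca: 52 × £2 = £104
  F2 to Joplin: 47 × £7 = £329
  F2 to Boise: 37 × £5 = £185
  F3 to Joplin: 29 × £5 = £145
  F3 to Ithaca: 67 × £2 = £134
Optimal cost = £897.
Saving = 1157 − 897 = £260.

260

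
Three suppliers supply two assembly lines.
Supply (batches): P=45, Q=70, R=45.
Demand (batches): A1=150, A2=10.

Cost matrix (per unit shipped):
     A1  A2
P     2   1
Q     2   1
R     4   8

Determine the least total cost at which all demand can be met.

A cheapest plan:
  P–A1: 35 batches
  P–A2: 10 batches
  Q–A1: 70 batches
  R–A1: 45 batches
Total cost = 400.
(Supply check: P ships 45; Q ships 70; R ships 45.)

400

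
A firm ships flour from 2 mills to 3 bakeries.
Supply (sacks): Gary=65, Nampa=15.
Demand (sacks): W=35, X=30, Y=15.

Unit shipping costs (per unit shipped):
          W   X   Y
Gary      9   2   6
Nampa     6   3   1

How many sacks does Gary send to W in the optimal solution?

35

Solving gives:
  Gary→W: 35 × 9 = 315
  Gary→X: 30 × 2 = 60
  Nampa→Y: 15 × 1 = 15
Total cost = 390.
So Gary→W carries 35 sacks.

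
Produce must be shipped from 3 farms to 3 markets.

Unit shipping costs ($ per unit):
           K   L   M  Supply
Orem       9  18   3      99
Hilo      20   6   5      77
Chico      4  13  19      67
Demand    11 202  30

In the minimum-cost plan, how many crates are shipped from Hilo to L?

Solving gives:
  Orem->L: 69 × $18 = $1242
  Orem->M: 30 × $3 = $90
  Hilo->L: 77 × $6 = $462
  Chico->K: 11 × $4 = $44
  Chico->L: 56 × $13 = $728
Total cost = $2566.
So Hilo→L carries 77 crates.

77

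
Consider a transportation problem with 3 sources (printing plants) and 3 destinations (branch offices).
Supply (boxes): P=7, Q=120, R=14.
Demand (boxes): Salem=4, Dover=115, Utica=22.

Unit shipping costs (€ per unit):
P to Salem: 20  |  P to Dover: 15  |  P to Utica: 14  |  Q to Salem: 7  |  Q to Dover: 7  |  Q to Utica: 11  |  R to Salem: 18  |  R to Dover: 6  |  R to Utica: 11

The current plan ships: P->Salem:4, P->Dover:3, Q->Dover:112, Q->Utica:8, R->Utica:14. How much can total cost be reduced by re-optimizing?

Current plan cost = 4·20 + 3·15 + 112·7 + 8·11 + 14·11 = €1151.
Optimal plan:
  P–Utica: 7 × €14 = €98
  Q–Salem: 4 × €7 = €28
  Q–Dover: 101 × €7 = €707
  Q–Utica: 15 × €11 = €165
  R–Dover: 14 × €6 = €84
Optimal cost = €1082.
Saving = 1151 − 1082 = €69.

69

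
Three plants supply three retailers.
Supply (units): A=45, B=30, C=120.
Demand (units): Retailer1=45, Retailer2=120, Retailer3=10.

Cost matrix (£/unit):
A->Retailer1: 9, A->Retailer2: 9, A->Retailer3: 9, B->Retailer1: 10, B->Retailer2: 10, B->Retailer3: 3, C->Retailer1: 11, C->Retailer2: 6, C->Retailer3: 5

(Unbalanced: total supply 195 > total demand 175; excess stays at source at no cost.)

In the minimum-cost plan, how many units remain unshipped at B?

20

An optimal plan:
  A→Retailer1: 45 × £9 = £405
  B→Retailer3: 10 × £3 = £30
  C→Retailer2: 120 × £6 = £720
Total cost = £1155.
B ships 10 of its 30, leaving 20.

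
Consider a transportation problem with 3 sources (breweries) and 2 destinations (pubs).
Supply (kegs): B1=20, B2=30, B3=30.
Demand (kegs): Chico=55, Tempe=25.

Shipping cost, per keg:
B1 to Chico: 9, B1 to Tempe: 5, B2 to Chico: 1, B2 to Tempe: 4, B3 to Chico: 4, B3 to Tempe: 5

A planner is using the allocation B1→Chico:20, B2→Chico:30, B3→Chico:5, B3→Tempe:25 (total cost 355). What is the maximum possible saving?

100

Current plan cost = 20·9 + 30·1 + 5·4 + 25·5 = 355.
Optimal plan:
  B1–Tempe: 20 × 5 = 100
  B2–Chico: 30 × 1 = 30
  B3–Chico: 25 × 4 = 100
  B3–Tempe: 5 × 5 = 25
Optimal cost = 255.
Saving = 355 − 255 = 100.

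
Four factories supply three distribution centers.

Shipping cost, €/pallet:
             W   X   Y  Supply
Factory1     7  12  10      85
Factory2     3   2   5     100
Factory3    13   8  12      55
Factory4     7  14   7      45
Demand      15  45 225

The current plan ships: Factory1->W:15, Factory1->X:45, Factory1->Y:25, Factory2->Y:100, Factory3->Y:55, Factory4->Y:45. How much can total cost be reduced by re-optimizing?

Current plan cost = 15·7 + 45·12 + 25·10 + 100·5 + 55·12 + 45·7 = €2370.
Optimal plan:
  Factory1->W: 15 × €7 = €105
  Factory1->Y: 70 × €10 = €700
  Factory2->Y: 100 × €5 = €500
  Factory3->X: 45 × €8 = €360
  Factory3->Y: 10 × €12 = €120
  Factory4->Y: 45 × €7 = €315
Optimal cost = €2100.
Saving = 2370 − 2100 = €270.

270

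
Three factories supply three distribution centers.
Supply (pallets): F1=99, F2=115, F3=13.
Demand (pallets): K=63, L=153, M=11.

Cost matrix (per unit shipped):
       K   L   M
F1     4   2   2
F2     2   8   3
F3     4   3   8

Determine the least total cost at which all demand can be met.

724

An optimal shipping plan:
  F1->L: 99 × 2 = 198
  F2->K: 63 × 2 = 126
  F2->L: 41 × 8 = 328
  F2->M: 11 × 3 = 33
  F3->L: 13 × 3 = 39
Total = 198 + 126 + 328 + 33 + 39 = 724.
(Supply check: F1 ships 99; F2 ships 115; F3 ships 13.)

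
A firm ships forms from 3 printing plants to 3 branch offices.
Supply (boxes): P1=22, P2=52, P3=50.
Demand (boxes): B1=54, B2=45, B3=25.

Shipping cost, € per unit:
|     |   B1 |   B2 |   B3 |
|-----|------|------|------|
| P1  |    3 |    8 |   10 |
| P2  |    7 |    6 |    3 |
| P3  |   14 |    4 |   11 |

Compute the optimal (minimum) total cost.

580

Optimal allocation:
  P1->B1: 22 × €3 = €66
  P2->B1: 27 × €7 = €189
  P2->B3: 25 × €3 = €75
  P3->B1: 5 × €14 = €70
  P3->B2: 45 × €4 = €180
Total = 66 + 189 + 75 + 70 + 180 = €580.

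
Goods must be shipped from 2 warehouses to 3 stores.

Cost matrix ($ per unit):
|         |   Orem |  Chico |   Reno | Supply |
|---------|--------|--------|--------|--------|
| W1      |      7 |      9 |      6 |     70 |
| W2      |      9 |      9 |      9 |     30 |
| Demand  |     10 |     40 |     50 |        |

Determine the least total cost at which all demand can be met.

One minimum-cost allocation:
  W1–Orem: 10 × $7 = $70
  W1–Chico: 10 × $9 = $90
  W1–Reno: 50 × $6 = $300
  W2–Chico: 30 × $9 = $270
Total = 70 + 90 + 300 + 270 = $730.

730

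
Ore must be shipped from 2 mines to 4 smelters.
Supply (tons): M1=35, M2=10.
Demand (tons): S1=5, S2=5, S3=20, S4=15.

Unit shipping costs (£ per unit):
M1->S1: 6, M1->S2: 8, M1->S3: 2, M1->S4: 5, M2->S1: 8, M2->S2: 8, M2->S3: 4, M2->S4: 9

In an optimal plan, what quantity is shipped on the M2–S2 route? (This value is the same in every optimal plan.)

Solving gives:
  M1→S1: 5 × £6 = £30
  M1→S3: 15 × £2 = £30
  M1→S4: 15 × £5 = £75
  M2→S2: 5 × £8 = £40
  M2→S3: 5 × £4 = £20
Total cost = £195.
So M2→S2 carries 5 tons.

5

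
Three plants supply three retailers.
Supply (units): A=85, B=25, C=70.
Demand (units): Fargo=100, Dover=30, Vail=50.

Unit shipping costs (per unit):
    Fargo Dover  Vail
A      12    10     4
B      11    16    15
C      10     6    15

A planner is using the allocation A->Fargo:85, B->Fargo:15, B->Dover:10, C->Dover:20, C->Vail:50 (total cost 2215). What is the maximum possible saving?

740

Current plan cost = 85·12 + 15·11 + 10·16 + 20·6 + 50·15 = 2215.
Optimal plan:
  A→Fargo: 35 × 12 = 420
  A→Vail: 50 × 4 = 200
  B→Fargo: 25 × 11 = 275
  C→Fargo: 40 × 10 = 400
  C→Dover: 30 × 6 = 180
Optimal cost = 1475.
Saving = 2215 − 1475 = 740.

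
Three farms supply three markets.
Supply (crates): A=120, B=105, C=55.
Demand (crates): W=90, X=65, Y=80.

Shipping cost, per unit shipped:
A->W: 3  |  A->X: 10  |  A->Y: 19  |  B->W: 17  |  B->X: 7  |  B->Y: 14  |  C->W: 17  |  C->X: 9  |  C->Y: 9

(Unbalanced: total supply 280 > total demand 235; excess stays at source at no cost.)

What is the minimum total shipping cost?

1570

An optimal shipping plan:
  A–W: 90 crates
  B–X: 65 crates
  B–Y: 25 crates
  C–Y: 55 crates
Total cost = 1570.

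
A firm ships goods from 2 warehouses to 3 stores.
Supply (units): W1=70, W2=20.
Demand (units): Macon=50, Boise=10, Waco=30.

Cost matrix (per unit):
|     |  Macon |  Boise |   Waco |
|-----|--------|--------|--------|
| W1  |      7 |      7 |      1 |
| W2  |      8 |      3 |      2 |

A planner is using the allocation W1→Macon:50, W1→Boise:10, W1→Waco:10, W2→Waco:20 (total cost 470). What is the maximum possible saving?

Current plan cost = 50·7 + 10·7 + 10·1 + 20·2 = 470.
Optimal plan:
  W1–Macon: 40 units
  W1–Waco: 30 units
  W2–Macon: 10 units
  W2–Boise: 10 units
Optimal cost = 420.
Saving = 470 − 420 = 50.

50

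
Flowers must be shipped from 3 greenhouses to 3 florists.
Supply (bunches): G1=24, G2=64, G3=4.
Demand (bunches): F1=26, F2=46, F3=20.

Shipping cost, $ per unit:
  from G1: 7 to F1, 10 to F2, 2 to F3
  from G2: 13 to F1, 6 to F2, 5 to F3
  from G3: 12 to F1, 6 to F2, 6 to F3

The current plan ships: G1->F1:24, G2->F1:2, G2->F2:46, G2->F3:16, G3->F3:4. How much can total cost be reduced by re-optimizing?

6

Current plan cost = 24·7 + 2·13 + 46·6 + 16·5 + 4·6 = $574.
Optimal plan:
  G1–F1: 24 × $7 = $168
  G2–F2: 44 × $6 = $264
  G2–F3: 20 × $5 = $100
  G3–F1: 2 × $12 = $24
  G3–F2: 2 × $6 = $12
Optimal cost = $568.
Saving = 574 − 568 = $6.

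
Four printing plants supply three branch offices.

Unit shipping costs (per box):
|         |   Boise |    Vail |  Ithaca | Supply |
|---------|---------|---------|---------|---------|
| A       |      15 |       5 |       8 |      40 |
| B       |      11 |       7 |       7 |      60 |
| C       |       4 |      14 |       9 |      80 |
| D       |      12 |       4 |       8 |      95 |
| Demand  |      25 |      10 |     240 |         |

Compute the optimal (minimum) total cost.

One minimum-cost allocation:
  A->Ithaca: 40 × 8 = 320
  B->Ithaca: 60 × 7 = 420
  C->Boise: 25 × 4 = 100
  C->Ithaca: 55 × 9 = 495
  D->Vail: 10 × 4 = 40
  D->Ithaca: 85 × 8 = 680
Total = 320 + 420 + 100 + 495 + 40 + 680 = 2055.
(Supply check: A ships 40; B ships 60; C ships 80; D ships 95.)

2055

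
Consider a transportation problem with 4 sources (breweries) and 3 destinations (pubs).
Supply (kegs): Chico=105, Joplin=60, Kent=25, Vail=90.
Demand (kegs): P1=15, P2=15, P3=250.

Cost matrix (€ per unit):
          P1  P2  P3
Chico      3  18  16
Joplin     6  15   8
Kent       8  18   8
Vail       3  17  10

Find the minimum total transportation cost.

Optimal allocation:
  Chico->P1: 15 × €3 = €45
  Chico->P2: 15 × €18 = €270
  Chico->P3: 75 × €16 = €1200
  Joplin->P3: 60 × €8 = €480
  Kent->P3: 25 × €8 = €200
  Vail->P3: 90 × €10 = €900
Total = 45 + 270 + 1200 + 480 + 200 + 900 = €3095.

3095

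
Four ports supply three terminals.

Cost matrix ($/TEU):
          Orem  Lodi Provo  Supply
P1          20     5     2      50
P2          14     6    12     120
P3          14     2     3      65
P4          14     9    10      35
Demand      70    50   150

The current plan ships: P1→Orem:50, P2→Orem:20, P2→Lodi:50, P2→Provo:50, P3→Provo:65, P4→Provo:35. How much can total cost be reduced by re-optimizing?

800

Current plan cost = 50·20 + 20·14 + 50·6 + 50·12 + 65·3 + 35·10 = $2725.
Optimal plan:
  P1 to Provo: 50 × $2 = $100
  P2 to Orem: 70 × $14 = $980
  P2 to Lodi: 50 × $6 = $300
  P3 to Provo: 65 × $3 = $195
  P4 to Provo: 35 × $10 = $350
Optimal cost = $1925.
Saving = 2725 − 1925 = $800.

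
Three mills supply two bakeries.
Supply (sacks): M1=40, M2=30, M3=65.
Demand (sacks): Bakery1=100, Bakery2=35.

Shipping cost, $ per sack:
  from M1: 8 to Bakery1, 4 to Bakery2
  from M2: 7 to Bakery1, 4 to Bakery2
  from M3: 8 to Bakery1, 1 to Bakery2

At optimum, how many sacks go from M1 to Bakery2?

The minimum-cost plan:
  M1→Bakery1: 40 × $8 = $320
  M2→Bakery1: 30 × $7 = $210
  M3→Bakery1: 30 × $8 = $240
  M3→Bakery2: 35 × $1 = $35
Total cost = $805.
The route M1→Bakery2 is not used.

0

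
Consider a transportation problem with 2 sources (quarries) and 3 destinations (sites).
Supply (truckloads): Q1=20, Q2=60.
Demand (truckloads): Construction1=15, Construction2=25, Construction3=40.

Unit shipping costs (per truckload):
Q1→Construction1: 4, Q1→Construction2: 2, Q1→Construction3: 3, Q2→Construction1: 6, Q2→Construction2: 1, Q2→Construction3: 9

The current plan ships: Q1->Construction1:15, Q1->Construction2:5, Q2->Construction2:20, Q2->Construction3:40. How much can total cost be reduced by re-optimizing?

Current plan cost = 15·4 + 5·2 + 20·1 + 40·9 = 450.
Optimal plan:
  Q1→Construction3: 20 × 3 = 60
  Q2→Construction1: 15 × 6 = 90
  Q2→Construction2: 25 × 1 = 25
  Q2→Construction3: 20 × 9 = 180
Optimal cost = 355.
Saving = 450 − 355 = 95.

95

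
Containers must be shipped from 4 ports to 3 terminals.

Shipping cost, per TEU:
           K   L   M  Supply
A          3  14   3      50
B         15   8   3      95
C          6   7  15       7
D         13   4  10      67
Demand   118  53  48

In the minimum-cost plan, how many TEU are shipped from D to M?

Solving gives:
  A to K: 50 × 3 = 150
  B to K: 47 × 15 = 705
  B to M: 48 × 3 = 144
  C to K: 7 × 6 = 42
  D to K: 14 × 13 = 182
  D to L: 53 × 4 = 212
Total cost = 1435.
The route D→M is not used.

0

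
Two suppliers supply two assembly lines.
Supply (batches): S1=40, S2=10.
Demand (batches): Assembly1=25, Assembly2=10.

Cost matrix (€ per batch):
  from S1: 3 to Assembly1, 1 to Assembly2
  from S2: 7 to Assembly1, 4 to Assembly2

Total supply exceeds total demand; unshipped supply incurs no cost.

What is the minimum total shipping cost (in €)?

Optimal allocation:
  S1 to Assembly1: 25 × €3 = €75
  S1 to Assembly2: 10 × €1 = €10
Total = 75 + 10 = €85.

85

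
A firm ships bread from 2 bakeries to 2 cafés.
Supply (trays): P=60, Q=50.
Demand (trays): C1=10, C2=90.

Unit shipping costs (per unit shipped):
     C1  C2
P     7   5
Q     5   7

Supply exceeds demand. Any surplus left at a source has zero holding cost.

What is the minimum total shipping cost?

Optimal allocation:
  P->C2: 60 × 5 = 300
  Q->C1: 10 × 5 = 50
  Q->C2: 30 × 7 = 210
Total = 300 + 50 + 210 = 560.

560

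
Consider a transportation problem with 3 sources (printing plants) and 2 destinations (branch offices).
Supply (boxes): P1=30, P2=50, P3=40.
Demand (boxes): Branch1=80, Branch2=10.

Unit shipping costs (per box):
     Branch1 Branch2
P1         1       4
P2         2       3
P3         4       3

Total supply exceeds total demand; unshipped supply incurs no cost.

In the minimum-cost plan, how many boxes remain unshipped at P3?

30

An optimal plan:
  P1–Branch1: 30 × 1 = 30
  P2–Branch1: 50 × 2 = 100
  P3–Branch2: 10 × 3 = 30
Total cost = 160.
P3 ships 10 of its 40, leaving 30.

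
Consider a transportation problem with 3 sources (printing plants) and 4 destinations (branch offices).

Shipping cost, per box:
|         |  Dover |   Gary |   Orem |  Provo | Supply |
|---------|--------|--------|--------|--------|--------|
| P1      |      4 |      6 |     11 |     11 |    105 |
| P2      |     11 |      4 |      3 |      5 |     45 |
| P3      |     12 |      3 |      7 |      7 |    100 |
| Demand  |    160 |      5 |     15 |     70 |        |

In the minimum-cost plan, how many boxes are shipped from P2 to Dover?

Solving gives:
  P1 to Dover: 105 boxes
  P2 to Orem: 15 boxes
  P2 to Provo: 30 boxes
  P3 to Dover: 55 boxes
  P3 to Gary: 5 boxes
  P3 to Provo: 40 boxes
Total cost = 1570.
The route P2→Dover is not used.

0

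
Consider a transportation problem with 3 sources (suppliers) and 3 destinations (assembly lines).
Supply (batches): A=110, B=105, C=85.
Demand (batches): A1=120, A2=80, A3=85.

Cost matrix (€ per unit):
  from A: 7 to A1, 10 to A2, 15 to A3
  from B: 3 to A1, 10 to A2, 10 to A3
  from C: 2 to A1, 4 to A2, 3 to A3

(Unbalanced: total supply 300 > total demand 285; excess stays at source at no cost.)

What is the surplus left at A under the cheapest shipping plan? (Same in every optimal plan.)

15

Minimum-cost shipments:
  A to A1: 15 batches
  A to A2: 80 batches
  B to A1: 105 batches
  C to A3: 85 batches
Total cost = €1475.
A ships 95 of its 110, leaving 15.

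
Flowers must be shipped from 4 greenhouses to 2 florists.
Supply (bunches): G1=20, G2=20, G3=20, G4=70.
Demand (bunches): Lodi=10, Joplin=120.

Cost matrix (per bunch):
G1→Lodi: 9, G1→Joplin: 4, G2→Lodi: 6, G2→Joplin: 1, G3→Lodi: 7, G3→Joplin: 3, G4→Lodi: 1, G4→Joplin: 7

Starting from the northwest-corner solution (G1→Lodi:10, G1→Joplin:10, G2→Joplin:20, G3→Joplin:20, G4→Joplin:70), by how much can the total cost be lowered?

Current plan cost = 10·9 + 10·4 + 20·1 + 20·3 + 70·7 = 700.
Optimal plan:
  G1→Joplin: 20 × 4 = 80
  G2→Joplin: 20 × 1 = 20
  G3→Joplin: 20 × 3 = 60
  G4→Lodi: 10 × 1 = 10
  G4→Joplin: 60 × 7 = 420
Optimal cost = 590.
Saving = 700 − 590 = 110.

110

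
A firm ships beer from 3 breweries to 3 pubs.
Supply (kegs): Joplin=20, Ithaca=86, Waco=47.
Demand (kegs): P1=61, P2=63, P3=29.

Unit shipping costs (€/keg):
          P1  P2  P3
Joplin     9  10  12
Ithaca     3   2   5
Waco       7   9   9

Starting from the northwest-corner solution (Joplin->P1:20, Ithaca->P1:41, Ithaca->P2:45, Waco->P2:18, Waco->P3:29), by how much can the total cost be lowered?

54

Current plan cost = 20·9 + 41·3 + 45·2 + 18·9 + 29·9 = €816.
Optimal plan:
  Joplin–P1: 20 × €9 = €180
  Ithaca–P2: 63 × €2 = €126
  Ithaca–P3: 23 × €5 = €115
  Waco–P1: 41 × €7 = €287
  Waco–P3: 6 × €9 = €54
Optimal cost = €762.
Saving = 816 − 762 = €54.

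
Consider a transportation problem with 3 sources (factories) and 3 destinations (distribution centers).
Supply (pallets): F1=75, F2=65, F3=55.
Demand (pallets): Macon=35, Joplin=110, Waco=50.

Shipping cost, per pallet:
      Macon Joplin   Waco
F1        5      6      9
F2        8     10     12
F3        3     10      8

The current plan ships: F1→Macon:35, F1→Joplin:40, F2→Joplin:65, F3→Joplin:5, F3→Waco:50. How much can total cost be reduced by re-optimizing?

Current plan cost = 35·5 + 40·6 + 65·10 + 5·10 + 50·8 = 1515.
Optimal plan:
  F1–Joplin: 75 × 6 = 450
  F2–Joplin: 35 × 10 = 350
  F2–Waco: 30 × 12 = 360
  F3–Macon: 35 × 3 = 105
  F3–Waco: 20 × 8 = 160
Optimal cost = 1425.
Saving = 1515 − 1425 = 90.

90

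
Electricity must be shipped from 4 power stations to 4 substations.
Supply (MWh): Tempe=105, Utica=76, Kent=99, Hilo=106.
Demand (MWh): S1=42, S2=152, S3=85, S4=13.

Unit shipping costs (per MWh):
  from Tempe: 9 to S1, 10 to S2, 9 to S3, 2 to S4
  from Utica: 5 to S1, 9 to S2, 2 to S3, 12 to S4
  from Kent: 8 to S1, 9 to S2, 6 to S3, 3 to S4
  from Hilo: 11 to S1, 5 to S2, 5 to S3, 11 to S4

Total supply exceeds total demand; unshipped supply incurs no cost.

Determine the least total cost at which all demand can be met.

1512

An optimal shipping plan:
  Tempe–S4: 13 MWh
  Utica–S3: 76 MWh
  Kent–S1: 42 MWh
  Kent–S2: 46 MWh
  Kent–S3: 9 MWh
  Hilo–S2: 106 MWh
Total cost = 1512.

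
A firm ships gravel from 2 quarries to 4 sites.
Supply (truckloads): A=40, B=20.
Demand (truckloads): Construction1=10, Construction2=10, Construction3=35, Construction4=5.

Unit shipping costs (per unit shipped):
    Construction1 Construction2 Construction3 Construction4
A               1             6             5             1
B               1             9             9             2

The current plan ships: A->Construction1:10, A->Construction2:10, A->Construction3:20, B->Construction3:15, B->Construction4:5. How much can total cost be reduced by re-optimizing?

45

Current plan cost = 10·1 + 10·6 + 20·5 + 15·9 + 5·2 = 315.
Optimal plan:
  A→Construction2: 5 × 6 = 30
  A→Construction3: 35 × 5 = 175
  B→Construction1: 10 × 1 = 10
  B→Construction2: 5 × 9 = 45
  B→Construction4: 5 × 2 = 10
Optimal cost = 270.
Saving = 315 − 270 = 45.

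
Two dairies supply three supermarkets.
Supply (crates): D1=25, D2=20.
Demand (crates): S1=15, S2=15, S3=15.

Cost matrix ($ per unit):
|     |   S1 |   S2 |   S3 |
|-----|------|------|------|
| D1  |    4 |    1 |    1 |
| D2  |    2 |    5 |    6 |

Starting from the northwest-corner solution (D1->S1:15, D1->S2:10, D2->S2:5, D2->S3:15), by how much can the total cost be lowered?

Current plan cost = 15·4 + 10·1 + 5·5 + 15·6 = $185.
Optimal plan:
  D1 to S2: 10 crates
  D1 to S3: 15 crates
  D2 to S1: 15 crates
  D2 to S2: 5 crates
Optimal cost = $80.
Saving = 185 − 80 = $105.

105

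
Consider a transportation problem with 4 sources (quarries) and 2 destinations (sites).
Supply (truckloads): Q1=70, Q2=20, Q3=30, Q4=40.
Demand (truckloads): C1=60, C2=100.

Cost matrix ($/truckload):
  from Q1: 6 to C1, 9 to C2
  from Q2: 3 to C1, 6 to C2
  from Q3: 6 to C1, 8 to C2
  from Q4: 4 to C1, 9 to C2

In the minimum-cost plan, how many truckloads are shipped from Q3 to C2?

Solving gives:
  Q1 to C1: 20 truckloads
  Q1 to C2: 50 truckloads
  Q2 to C2: 20 truckloads
  Q3 to C2: 30 truckloads
  Q4 to C1: 40 truckloads
Total cost = $1090.
So Q3→C2 carries 30 truckloads.

30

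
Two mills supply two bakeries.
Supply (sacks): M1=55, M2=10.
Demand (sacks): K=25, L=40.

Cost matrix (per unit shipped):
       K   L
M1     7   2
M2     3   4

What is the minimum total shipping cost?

215

Optimal allocation:
  M1–K: 15 × 7 = 105
  M1–L: 40 × 2 = 80
  M2–K: 10 × 3 = 30
Total = 105 + 80 + 30 = 215.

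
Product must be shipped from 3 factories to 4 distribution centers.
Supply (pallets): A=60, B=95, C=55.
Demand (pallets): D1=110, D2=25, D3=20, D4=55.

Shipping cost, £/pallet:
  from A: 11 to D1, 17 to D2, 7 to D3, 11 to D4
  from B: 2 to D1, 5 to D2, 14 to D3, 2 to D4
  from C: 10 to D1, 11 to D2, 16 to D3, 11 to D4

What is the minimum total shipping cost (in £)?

1345

Optimal allocation:
  A to D3: 20 × £7 = £140
  A to D4: 40 × £11 = £440
  B to D1: 80 × £2 = £160
  B to D4: 15 × £2 = £30
  C to D1: 30 × £10 = £300
  C to D2: 25 × £11 = £275
Total = 140 + 440 + 160 + 30 + 300 + 275 = £1345.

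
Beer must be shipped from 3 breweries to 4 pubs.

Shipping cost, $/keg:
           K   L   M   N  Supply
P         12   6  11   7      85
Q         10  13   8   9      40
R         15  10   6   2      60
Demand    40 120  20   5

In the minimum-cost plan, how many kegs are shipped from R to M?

Solving gives:
  P->L: 85 × $6 = $510
  Q->K: 40 × $10 = $400
  R->L: 35 × $10 = $350
  R->M: 20 × $6 = $120
  R->N: 5 × $2 = $10
Total cost = $1390.
So R→M carries 20 kegs.

20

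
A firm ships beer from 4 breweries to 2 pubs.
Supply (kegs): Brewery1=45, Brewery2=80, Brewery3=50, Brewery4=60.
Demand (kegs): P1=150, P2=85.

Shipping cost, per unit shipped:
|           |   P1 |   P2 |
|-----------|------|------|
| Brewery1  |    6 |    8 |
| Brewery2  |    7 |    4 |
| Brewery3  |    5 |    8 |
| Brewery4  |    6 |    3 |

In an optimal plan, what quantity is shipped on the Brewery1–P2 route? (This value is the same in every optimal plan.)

0

Solving gives:
  Brewery1→P1: 45 × 6 = 270
  Brewery2→P1: 55 × 7 = 385
  Brewery2→P2: 25 × 4 = 100
  Brewery3→P1: 50 × 5 = 250
  Brewery4→P2: 60 × 3 = 180
Total cost = 1185.
The route Brewery1→P2 is not used.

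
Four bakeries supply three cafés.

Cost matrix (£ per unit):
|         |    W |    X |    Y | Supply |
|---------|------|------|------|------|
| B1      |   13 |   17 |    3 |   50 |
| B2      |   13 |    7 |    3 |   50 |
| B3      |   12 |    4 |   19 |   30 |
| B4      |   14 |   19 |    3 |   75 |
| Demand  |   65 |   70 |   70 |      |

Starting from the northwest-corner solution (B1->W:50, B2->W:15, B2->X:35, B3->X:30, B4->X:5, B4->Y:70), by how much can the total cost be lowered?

55

Current plan cost = 50·13 + 15·13 + 35·7 + 30·4 + 5·19 + 70·3 = £1515.
Optimal plan:
  B1 to W: 50 × £13 = £650
  B2 to W: 10 × £13 = £130
  B2 to X: 40 × £7 = £280
  B3 to X: 30 × £4 = £120
  B4 to W: 5 × £14 = £70
  B4 to Y: 70 × £3 = £210
Optimal cost = £1460.
Saving = 1515 − 1460 = £55.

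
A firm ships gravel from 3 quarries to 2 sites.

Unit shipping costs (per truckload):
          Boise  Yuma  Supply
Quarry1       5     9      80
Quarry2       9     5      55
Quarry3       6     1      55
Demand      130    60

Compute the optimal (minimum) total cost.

Optimal allocation:
  Quarry1 to Boise: 80 × 5 = 400
  Quarry2 to Boise: 50 × 9 = 450
  Quarry2 to Yuma: 5 × 5 = 25
  Quarry3 to Yuma: 55 × 1 = 55
Total = 400 + 450 + 25 + 55 = 930.

930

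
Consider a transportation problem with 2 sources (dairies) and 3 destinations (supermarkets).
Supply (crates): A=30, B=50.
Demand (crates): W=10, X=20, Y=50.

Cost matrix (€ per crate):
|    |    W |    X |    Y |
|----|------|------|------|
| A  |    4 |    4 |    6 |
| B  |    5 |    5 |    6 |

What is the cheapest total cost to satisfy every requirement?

420

A cheapest plan:
  A to W: 10 × €4 = €40
  A to X: 20 × €4 = €80
  B to Y: 50 × €6 = €300
Total = 40 + 80 + 300 = €420.
(Supply check: A ships 30; B ships 50.)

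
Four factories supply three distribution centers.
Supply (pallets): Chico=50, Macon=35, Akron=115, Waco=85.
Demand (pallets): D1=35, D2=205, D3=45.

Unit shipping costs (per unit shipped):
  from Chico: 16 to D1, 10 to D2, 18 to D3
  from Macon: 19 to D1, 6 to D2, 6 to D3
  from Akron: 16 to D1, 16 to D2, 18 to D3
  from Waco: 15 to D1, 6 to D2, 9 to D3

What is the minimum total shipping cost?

One minimum-cost allocation:
  Chico→D2: 50 × 10 = 500
  Macon→D3: 35 × 6 = 210
  Akron→D1: 35 × 16 = 560
  Akron→D2: 70 × 16 = 1120
  Akron→D3: 10 × 18 = 180
  Waco→D2: 85 × 6 = 510
Total = 500 + 210 + 560 + 1120 + 180 + 510 = 3080.
(Supply check: Chico ships 50; Macon ships 35; Akron ships 115; Waco ships 85.)

3080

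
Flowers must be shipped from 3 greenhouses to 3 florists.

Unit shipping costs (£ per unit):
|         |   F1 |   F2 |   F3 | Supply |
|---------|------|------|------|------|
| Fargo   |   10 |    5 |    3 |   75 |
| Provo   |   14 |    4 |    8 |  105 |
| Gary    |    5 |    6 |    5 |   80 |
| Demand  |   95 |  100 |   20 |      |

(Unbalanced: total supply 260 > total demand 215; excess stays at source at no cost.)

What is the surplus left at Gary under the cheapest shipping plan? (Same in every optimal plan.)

0

An optimal plan:
  Fargo→F1: 15 × £10 = £150
  Fargo→F3: 20 × £3 = £60
  Provo→F2: 100 × £4 = £400
  Gary→F1: 80 × £5 = £400
Total cost = £1010.
Gary ships 80 of its 80, leaving 0.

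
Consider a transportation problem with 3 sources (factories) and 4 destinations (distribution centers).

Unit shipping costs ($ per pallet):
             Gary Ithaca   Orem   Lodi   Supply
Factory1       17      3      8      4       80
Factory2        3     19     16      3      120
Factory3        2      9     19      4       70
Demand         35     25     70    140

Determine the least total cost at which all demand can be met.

1235

An optimal shipping plan:
  Factory1→Ithaca: 10 × $3 = $30
  Factory1→Orem: 70 × $8 = $560
  Factory2→Lodi: 120 × $3 = $360
  Factory3→Gary: 35 × $2 = $70
  Factory3→Ithaca: 15 × $9 = $135
  Factory3→Lodi: 20 × $4 = $80
Total = 30 + 560 + 360 + 70 + 135 + 80 = $1235.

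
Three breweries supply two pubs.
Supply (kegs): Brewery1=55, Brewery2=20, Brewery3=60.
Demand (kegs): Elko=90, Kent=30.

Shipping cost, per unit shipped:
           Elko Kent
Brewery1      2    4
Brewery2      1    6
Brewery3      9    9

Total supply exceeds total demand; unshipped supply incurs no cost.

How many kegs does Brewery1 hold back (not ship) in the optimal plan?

An optimal plan:
  Brewery1–Elko: 55 × 2 = 110
  Brewery2–Elko: 20 × 1 = 20
  Brewery3–Elko: 15 × 9 = 135
  Brewery3–Kent: 30 × 9 = 270
Total cost = 535.
Brewery1 ships 55 of its 55, leaving 0.

0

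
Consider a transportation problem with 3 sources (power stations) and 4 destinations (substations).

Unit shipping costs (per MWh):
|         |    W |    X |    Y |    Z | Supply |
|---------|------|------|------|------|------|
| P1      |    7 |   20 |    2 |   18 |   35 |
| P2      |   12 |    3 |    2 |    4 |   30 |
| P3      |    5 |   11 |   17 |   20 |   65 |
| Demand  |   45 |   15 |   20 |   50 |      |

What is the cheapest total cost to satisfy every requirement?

An optimal shipping plan:
  P1–Y: 20 × 2 = 40
  P1–Z: 15 × 18 = 270
  P2–Z: 30 × 4 = 120
  P3–W: 45 × 5 = 225
  P3–X: 15 × 11 = 165
  P3–Z: 5 × 20 = 100
Total = 40 + 270 + 120 + 225 + 165 + 100 = 920.
(Supply check: P1 ships 35; P2 ships 30; P3 ships 65.)

920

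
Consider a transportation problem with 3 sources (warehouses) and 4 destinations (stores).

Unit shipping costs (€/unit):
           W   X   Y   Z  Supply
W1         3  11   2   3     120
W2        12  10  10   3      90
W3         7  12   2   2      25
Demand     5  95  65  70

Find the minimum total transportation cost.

1285

An optimal shipping plan:
  W1→W: 5 × €3 = €15
  W1→X: 5 × €11 = €55
  W1→Y: 65 × €2 = €130
  W1→Z: 45 × €3 = €135
  W2→X: 90 × €10 = €900
  W3→Z: 25 × €2 = €50
Total = 15 + 55 + 130 + 135 + 900 + 50 = €1285.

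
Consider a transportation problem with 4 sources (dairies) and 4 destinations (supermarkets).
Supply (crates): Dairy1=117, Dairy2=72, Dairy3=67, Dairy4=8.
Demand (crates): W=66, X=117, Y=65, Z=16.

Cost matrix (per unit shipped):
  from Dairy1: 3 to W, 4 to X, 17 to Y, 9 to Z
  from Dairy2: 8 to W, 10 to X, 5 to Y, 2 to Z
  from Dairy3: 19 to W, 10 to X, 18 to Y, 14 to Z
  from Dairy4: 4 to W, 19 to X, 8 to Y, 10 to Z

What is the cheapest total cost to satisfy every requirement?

1455

One minimum-cost allocation:
  Dairy1 to W: 66 crates
  Dairy1 to X: 51 crates
  Dairy2 to Y: 57 crates
  Dairy2 to Z: 15 crates
  Dairy3 to X: 66 crates
  Dairy3 to Z: 1 crates
  Dairy4 to Y: 8 crates
Total cost = 1455.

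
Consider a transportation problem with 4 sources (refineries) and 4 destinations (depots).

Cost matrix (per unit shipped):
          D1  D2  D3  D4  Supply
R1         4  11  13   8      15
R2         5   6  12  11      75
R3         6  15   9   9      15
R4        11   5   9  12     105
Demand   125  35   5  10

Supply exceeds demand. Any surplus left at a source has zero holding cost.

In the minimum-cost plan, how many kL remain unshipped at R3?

An optimal plan:
  R1–D1: 15 kL
  R2–D1: 75 kL
  R3–D1: 15 kL
  R4–D1: 20 kL
  R4–D2: 35 kL
  R4–D3: 5 kL
  R4–D4: 10 kL
Total cost = 1085.
R3 ships 15 of its 15, leaving 0.

0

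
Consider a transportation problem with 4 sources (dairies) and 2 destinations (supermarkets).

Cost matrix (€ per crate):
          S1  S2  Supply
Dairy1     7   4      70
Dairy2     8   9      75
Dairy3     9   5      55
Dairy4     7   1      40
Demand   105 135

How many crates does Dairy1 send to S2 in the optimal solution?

The minimum-cost plan:
  Dairy1 to S1: 30 × €7 = €210
  Dairy1 to S2: 40 × €4 = €160
  Dairy2 to S1: 75 × €8 = €600
  Dairy3 to S2: 55 × €5 = €275
  Dairy4 to S2: 40 × €1 = €40
Total cost = €1285.
So Dairy1→S2 carries 40 crates.

40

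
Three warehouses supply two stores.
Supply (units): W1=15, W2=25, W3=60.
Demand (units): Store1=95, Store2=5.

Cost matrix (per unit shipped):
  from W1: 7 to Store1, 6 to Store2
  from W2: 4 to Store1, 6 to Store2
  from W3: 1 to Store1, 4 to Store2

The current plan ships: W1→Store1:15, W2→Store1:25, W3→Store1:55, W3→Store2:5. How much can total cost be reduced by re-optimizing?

Current plan cost = 15·7 + 25·4 + 55·1 + 5·4 = 280.
Optimal plan:
  W1–Store1: 10 × 7 = 70
  W1–Store2: 5 × 6 = 30
  W2–Store1: 25 × 4 = 100
  W3–Store1: 60 × 1 = 60
Optimal cost = 260.
Saving = 280 − 260 = 20.

20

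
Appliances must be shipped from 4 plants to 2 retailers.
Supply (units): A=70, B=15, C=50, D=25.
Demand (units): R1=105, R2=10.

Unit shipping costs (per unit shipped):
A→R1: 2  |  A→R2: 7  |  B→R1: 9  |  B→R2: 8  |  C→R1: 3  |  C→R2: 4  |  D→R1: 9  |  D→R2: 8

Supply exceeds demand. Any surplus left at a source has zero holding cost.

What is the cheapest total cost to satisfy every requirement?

One minimum-cost allocation:
  A→R1: 70 units
  C→R1: 35 units
  C→R2: 10 units
Total cost = 285.

285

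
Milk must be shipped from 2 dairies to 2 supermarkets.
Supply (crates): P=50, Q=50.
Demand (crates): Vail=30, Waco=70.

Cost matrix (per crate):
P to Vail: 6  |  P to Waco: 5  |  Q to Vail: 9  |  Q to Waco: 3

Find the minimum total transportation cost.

430

One minimum-cost allocation:
  P->Vail: 30 × 6 = 180
  P->Waco: 20 × 5 = 100
  Q->Waco: 50 × 3 = 150
Total = 180 + 100 + 150 = 430.
(Supply check: P ships 50; Q ships 50.)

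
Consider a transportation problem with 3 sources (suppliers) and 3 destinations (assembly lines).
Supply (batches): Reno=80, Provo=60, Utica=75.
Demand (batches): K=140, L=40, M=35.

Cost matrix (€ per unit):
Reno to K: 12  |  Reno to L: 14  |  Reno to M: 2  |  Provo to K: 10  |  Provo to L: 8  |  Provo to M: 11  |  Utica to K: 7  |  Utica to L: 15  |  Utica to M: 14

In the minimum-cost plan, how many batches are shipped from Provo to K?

The minimum-cost plan:
  Reno to K: 45 × €12 = €540
  Reno to M: 35 × €2 = €70
  Provo to K: 20 × €10 = €200
  Provo to L: 40 × €8 = €320
  Utica to K: 75 × €7 = €525
Total cost = €1655.
So Provo→K carries 20 batches.

20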